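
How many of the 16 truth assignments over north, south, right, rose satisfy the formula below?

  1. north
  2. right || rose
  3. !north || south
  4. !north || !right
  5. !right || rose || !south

1

There are 2^4 = 16 truth assignments over (north, south, right, rose).
Check each against the 5 clauses (columns in the order north, south, right, rose):
  F F F F  ✗ fails (north)
  F F F T  ✗ fails (north)
  F F T F  ✗ fails (north)
  F F T T  ✗ fails (north)
  F T F F  ✗ fails (north)
  F T F T  ✗ fails (north)
  F T T F  ✗ fails (north)
  F T T T  ✗ fails (north)
  T F F F  ✗ fails (right || rose)
  T F F T  ✗ fails (!north || south)
  T F T F  ✗ fails (!north || south)
  T F T T  ✗ fails (!north || south)
  T T F F  ✗ fails (right || rose)
  T T F T  ✓ satisfies all
  T T T F  ✗ fails (!north || !right)
  T T T T  ✗ fails (!north || !right)
1 of the 16 rows is a model.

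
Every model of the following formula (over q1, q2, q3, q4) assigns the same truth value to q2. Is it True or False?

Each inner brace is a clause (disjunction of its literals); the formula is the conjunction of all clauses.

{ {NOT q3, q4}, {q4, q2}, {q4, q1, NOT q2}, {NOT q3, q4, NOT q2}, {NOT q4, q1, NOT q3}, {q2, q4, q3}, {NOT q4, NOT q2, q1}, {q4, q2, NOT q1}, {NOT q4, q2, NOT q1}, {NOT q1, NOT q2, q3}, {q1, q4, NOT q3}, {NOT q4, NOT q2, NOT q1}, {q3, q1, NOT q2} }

Suppose q2 = true.
Try q3 = false.
(NOT q1) alone gives q1 = false.
But (q1) is also a unit clause — contradiction.
That branch fails; take q3 = true instead.
(q4) alone gives q4 = true.
(q1) alone gives q1 = true.
But (NOT q1) is also a unit clause — contradiction.
Either choice for q3 ends in contradiction.
So every satisfying assignment has q2 = False.

False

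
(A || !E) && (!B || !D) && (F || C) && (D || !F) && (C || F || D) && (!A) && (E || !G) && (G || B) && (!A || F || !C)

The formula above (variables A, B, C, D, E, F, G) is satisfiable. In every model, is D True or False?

False

Suppose D = true.
From the singleton clause (!B), B = false.
From the singleton clause (!A), A = false.
From the singleton clause (!E), E = false.
From the singleton clause (!G), G = false.
That conflicts with the unit clause (G).
So every satisfying assignment has D = False.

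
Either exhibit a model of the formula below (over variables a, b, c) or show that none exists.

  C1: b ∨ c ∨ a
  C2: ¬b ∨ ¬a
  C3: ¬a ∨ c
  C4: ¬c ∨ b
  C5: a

From the singleton clause (a), a = True.
From the singleton clause (¬b), b = False.
From the singleton clause (c), c = True.
But (¬c) is also a unit clause — contradiction.

UNSATISFIABLE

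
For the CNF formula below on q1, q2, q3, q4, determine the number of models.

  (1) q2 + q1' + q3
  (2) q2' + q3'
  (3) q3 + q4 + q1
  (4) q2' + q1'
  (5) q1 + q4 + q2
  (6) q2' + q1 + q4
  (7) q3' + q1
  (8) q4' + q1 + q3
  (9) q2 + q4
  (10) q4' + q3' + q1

There are 2^4 = 16 truth assignments over (q1, q2, q3, q4).
Check each against the 10 clauses (columns in the order q1, q2, q3, q4):
  F F F F  ✗ fails (q3 + q4 + q1)
  F F F T  ✗ fails (q4' + q1 + q3)
  F F T F  ✗ fails (q1 + q4 + q2)
  F F T T  ✗ fails (q3' + q1)
  F T F F  ✗ fails (q3 + q4 + q1)
  F T F T  ✗ fails (q4' + q1 + q3)
  F T T F  ✗ fails (q2' + q3')
  F T T T  ✗ fails (q2' + q3')
  T F F F  ✗ fails (q2 + q1' + q3)
  T F F T  ✗ fails (q2 + q1' + q3)
  T F T F  ✗ fails (q2 + q4)
  T F T T  ✓ satisfies all
  T T F F  ✗ fails (q2' + q1')
  T T F T  ✗ fails (q2' + q1')
  T T T F  ✗ fails (q2' + q3')
  T T T T  ✗ fails (q2' + q3')
1 of the 16 rows is a model.

1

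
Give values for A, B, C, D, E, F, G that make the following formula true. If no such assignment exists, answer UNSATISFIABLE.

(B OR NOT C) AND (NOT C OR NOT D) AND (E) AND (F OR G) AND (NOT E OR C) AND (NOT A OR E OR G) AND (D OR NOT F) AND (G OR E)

Unit clause (E) forces E = true.
Unit clause (C) forces C = true.
Unit clause (B) forces B = true.
Unit clause (NOT D) forces D = false.
Unit clause (NOT F) forces F = false.
Unit clause (G) forces G = true.
Every clause is now satisfied; A is unconstrained.

A ↦ true,  B ↦ true,  C ↦ true,  D ↦ false,  E ↦ true,  F ↦ false,  G ↦ true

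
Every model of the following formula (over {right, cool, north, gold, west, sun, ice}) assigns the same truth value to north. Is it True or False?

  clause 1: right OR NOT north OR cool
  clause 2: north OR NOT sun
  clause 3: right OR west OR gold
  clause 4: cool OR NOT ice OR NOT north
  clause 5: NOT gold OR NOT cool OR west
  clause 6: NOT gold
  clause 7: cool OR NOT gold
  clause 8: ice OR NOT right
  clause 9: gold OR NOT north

False

Suppose north = true.
(NOT gold) alone gives gold = false.
Now (gold) is unsatisfied and unit — conflict.
So every satisfying assignment has north = False.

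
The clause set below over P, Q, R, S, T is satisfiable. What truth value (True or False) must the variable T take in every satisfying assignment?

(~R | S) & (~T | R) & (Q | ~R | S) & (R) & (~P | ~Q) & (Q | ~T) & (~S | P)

Suppose T = 1.
From the singleton clause (R), R = 1.
From the singleton clause (S), S = 1.
From the singleton clause (Q), Q = 1.
From the singleton clause (~P), P = 0.
Now (P) is unsatisfied and unit — conflict.
So every satisfying assignment has T = False.

False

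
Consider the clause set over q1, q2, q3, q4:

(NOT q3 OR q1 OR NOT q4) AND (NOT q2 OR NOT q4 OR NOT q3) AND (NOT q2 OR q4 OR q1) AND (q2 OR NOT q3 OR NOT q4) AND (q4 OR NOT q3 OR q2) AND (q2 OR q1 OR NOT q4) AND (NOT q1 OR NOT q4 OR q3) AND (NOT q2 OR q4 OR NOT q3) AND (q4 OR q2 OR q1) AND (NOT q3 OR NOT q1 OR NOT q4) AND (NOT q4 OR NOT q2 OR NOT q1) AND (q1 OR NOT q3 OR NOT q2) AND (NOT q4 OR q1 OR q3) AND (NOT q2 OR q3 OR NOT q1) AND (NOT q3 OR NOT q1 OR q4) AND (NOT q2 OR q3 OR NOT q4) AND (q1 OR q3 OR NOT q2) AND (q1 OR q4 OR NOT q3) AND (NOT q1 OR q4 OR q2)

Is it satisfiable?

No, unsatisfiable

Suppose q3 = false.
Suppose q1 = false.
(NOT q4) alone gives q4 = false.
(NOT q2) alone gives q2 = false.
But (q2) is also a unit clause — contradiction.
That branch fails; take q1 = true instead.
(NOT q4) alone gives q4 = false.
(NOT q2) alone gives q2 = false.
But (q2) is also a unit clause — contradiction.
Either choice for q1 ends in contradiction.
That branch fails; take q3 = true instead.
Suppose q1 = true.
(NOT q4) alone gives q4 = false.
But (q4) is also a unit clause — contradiction.
That branch fails; take q1 = false instead.
(NOT q4) alone gives q4 = false.
But (q4) is also a unit clause — contradiction.
Either choice for q1 ends in contradiction.
Either choice for q3 ends in contradiction.
No assignment satisfies every clause.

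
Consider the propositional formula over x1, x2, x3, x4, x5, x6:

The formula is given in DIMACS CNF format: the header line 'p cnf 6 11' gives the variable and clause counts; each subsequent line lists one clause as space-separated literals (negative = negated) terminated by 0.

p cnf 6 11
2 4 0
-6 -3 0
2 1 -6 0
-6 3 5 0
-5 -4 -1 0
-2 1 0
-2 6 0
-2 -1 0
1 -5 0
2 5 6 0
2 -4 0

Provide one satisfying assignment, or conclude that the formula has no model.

UNSATISFIABLE

Suppose x2 = True.
From the singleton clause (x1), x1 = True.
But (¬x1) is also a unit clause — contradiction.
That branch fails; take x2 = False instead.
From the singleton clause (x4), x4 = True.
But (¬x4) is also a unit clause — contradiction.
Neither x2 = True nor x2 = False works.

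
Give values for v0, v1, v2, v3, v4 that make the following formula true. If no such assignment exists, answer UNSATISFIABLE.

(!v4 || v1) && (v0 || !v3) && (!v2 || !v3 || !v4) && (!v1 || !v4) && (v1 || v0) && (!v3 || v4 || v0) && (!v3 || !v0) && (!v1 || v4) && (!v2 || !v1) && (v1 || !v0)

UNSATISFIABLE

Case v4 = false:
The clause (!v1) is unit, so v1 = false.
The clause (v0) is unit, so v0 = true.
Now (!v0) is unsatisfied and unit — conflict.
So v4 must be the other value — set v4 = true.
The clause (v1) is unit, so v1 = true.
Now (!v1) is unsatisfied and unit — conflict.
Both values of v4 lead to a conflict.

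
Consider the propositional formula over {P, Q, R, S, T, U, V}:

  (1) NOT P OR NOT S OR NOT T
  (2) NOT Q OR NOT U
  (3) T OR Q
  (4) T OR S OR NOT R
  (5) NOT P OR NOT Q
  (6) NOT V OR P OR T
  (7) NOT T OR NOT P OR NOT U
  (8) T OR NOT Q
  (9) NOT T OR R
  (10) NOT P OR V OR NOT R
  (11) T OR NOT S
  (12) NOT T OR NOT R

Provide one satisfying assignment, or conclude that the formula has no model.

Suppose Q = false.
Unit clause (T) forces T = true.
Unit clause (R) forces R = true.
Now (NOT R) is unsatisfied and unit — conflict.
Backtrack on Q: now try Q = true.
Unit clause (NOT U) forces U = false.
Unit clause (NOT P) forces P = false.
Unit clause (T) forces T = true.
Unit clause (R) forces R = true.
Now (NOT R) is unsatisfied and unit — conflict.
Either choice for Q ends in contradiction.

UNSATISFIABLE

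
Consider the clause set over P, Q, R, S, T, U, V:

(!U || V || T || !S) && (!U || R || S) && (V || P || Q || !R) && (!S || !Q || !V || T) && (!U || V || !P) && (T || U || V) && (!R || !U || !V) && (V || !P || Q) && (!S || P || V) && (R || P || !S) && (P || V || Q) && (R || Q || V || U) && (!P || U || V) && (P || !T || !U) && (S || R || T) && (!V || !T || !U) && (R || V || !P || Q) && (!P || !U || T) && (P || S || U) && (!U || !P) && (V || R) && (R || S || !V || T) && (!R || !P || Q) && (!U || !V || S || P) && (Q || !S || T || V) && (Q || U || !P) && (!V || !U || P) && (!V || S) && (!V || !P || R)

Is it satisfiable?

Try U = false.
Try T = true.
Try P = true.
The clause (V) is unit, so V = true.
The clause (Q) is unit, so Q = true.
The clause (S) is unit, so S = true.
The clause (R) is unit, so R = true.
All clauses are satisfied.
A satisfying assignment: P ↦ true; Q ↦ true; R ↦ true; S ↦ true; T ↦ true; U ↦ false; V ↦ true.

Yes, satisfiable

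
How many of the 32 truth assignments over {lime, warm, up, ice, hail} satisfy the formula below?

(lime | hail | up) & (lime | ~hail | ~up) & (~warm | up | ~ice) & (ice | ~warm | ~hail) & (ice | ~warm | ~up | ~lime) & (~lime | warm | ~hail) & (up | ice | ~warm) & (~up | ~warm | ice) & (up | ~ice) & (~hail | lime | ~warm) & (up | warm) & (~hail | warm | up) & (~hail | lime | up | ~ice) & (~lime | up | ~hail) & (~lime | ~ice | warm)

There are 2^5 = 32 truth assignments over (lime, warm, up, ice, hail).
Split on lime. With lime = 1, the clauses containing lime are satisfied and ~lime drops from the rest; 3 of the 2^4 = 16 assignments to the other variables satisfy what remains.
With lime = 0, by the same count on the reduced clause set, 3 assignments work.
(One model: lime=F, warm=F, up=T, ice=F, hail=F.)
Total: 3 + 3 = 6.

6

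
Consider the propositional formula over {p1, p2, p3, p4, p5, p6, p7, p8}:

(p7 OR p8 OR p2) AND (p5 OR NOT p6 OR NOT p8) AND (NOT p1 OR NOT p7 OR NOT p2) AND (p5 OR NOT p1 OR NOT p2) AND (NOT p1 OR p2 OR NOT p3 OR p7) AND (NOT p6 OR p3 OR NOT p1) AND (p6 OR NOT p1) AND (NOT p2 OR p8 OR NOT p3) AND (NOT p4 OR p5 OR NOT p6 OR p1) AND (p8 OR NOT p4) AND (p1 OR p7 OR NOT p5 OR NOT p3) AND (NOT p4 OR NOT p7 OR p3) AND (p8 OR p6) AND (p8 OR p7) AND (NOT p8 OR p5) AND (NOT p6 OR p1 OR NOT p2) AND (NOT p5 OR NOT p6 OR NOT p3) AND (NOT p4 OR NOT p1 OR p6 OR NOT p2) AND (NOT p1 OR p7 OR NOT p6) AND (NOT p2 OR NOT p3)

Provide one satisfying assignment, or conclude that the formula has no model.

p1=false; p2=false; p3=false; p4=true; p5=true; p6=false; p7=false; p8=true

Case p6 = false:
From the singleton clause (NOT p1), p1 = false.
From the singleton clause (p8), p8 = true.
From the singleton clause (p5), p5 = true.
Case p7 = false:
From the singleton clause (NOT p3), p3 = false.
Every clause is now satisfied; p2, p4 are unconstrained.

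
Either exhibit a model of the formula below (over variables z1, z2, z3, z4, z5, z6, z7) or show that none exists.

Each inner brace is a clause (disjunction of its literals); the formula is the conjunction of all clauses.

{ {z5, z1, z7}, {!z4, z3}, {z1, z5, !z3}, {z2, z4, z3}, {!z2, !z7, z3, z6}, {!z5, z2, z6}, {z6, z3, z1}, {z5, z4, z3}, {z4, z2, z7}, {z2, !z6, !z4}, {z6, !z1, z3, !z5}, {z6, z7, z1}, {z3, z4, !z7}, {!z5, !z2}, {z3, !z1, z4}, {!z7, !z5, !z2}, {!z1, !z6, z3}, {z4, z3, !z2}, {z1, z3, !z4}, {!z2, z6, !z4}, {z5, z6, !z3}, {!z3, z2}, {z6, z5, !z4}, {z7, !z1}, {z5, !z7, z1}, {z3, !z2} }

Suppose z4 = false.
Suppose z2 = true.
(!z5) alone gives z5 = false.
(z3) alone gives z3 = true.
(z1) alone gives z1 = true.
(z6) alone gives z6 = true.
(z7) alone gives z7 = true.
All clauses are satisfied.

z1: true; z2: true; z3: true; z4: false; z5: false; z6: true; z7: true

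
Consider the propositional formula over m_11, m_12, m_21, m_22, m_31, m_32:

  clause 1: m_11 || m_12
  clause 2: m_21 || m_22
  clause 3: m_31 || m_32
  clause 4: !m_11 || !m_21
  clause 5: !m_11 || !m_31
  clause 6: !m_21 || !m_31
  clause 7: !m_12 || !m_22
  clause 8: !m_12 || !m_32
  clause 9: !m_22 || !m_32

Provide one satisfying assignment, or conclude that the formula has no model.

UNSATISFIABLE

Try m_11 = true.
Unit clause (!m_21) forces m_21 = false.
Unit clause (m_22) forces m_22 = true.
Unit clause (!m_31) forces m_31 = false.
Unit clause (m_32) forces m_32 = true.
Now (!m_32) is unsatisfied and unit — conflict.
Backtrack on m_11: now try m_11 = false.
Unit clause (m_12) forces m_12 = true.
Unit clause (!m_22) forces m_22 = false.
Unit clause (m_21) forces m_21 = true.
Unit clause (!m_31) forces m_31 = false.
Unit clause (m_32) forces m_32 = true.
Now (!m_32) is unsatisfied and unit — conflict.
Either choice for m_11 ends in contradiction.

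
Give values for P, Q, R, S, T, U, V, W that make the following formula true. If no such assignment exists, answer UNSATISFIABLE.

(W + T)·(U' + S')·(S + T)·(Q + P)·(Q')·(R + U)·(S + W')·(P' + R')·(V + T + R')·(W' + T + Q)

P: 1; Q: 0; R: 0; S: 0; T: 1; U: 1; V: 0; W: 0

From the singleton clause (Q'), Q = 0.
From the singleton clause (P), P = 1.
From the singleton clause (R'), R = 0.
From the singleton clause (U), U = 1.
From the singleton clause (S'), S = 0.
From the singleton clause (T), T = 1.
From the singleton clause (W'), W = 0.
All clauses hold; V can take either value.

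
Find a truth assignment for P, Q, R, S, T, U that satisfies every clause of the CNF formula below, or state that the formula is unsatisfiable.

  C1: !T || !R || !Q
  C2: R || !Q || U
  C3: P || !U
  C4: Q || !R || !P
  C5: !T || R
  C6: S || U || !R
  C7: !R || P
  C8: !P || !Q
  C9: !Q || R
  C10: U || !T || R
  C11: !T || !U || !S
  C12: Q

UNSATISFIABLE

The clause (Q) is unit, so Q = true.
The clause (!P) is unit, so P = false.
The clause (!U) is unit, so U = false.
The clause (R) is unit, so R = true.
That conflicts with the unit clause (!R).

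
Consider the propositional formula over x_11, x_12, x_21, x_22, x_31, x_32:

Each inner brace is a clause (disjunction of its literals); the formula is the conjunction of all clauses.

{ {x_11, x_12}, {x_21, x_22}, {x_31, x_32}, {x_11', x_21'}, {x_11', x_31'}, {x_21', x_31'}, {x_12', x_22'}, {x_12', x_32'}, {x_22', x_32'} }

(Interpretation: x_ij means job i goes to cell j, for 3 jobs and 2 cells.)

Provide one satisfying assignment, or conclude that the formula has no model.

Suppose x_11 = 1.
(x_21') alone gives x_21 = 0.
(x_22) alone gives x_22 = 1.
(x_31') alone gives x_31 = 0.
(x_32) alone gives x_32 = 1.
That conflicts with the unit clause (x_32').
Undo x_11 and try x_11 = 0.
(x_12) alone gives x_12 = 1.
(x_22') alone gives x_22 = 0.
(x_21) alone gives x_21 = 1.
(x_31') alone gives x_31 = 0.
(x_32) alone gives x_32 = 1.
That conflicts with the unit clause (x_32').
Neither x_11 = 1 nor x_11 = 0 works.

UNSATISFIABLE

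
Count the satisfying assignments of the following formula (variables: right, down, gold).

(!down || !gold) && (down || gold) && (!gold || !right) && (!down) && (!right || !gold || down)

1

There are 2^3 = 8 truth assignments over (right, down, gold).
Check each against the 5 clauses (columns in the order right, down, gold):
  F F F  ✗ fails (down || gold)
  F F T  ✓ satisfies all
  F T F  ✗ fails (!down)
  F T T  ✗ fails (!down || !gold)
  T F F  ✗ fails (down || gold)
  T F T  ✗ fails (!gold || !right)
  T T F  ✗ fails (!down)
  T T T  ✗ fails (!down || !gold)
1 of the 8 rows is a model.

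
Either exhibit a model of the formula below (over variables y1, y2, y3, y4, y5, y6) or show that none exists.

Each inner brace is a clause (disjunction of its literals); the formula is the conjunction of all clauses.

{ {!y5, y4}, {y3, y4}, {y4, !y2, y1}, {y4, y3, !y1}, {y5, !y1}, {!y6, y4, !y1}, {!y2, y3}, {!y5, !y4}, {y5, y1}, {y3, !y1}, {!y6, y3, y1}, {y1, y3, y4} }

UNSATISFIABLE

Branch on y5: set y5 = false.
The clause (!y1) is unit, so y1 = false.
Now (y1) is unsatisfied and unit — conflict.
Backtrack on y5: now try y5 = true.
The clause (y4) is unit, so y4 = true.
Now (!y4) is unsatisfied and unit — conflict.
Both values of y5 lead to a conflict.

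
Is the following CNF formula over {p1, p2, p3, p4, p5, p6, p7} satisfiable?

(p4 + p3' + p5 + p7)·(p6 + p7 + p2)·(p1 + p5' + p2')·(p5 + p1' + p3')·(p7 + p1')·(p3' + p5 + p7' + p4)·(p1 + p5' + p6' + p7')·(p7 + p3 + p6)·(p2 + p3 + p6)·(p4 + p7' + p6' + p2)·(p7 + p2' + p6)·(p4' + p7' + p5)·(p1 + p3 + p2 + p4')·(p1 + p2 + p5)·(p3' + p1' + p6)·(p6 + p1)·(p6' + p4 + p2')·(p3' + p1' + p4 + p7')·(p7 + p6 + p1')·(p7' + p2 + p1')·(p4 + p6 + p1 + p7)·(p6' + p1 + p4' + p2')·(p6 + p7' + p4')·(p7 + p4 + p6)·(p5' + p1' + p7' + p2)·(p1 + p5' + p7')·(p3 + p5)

Try p7 = 1.
Try p4 = 1.
Unit clause (p5) forces p5 = 1.
Unit clause (p6) forces p6 = 1.
Unit clause (p1) forces p1 = 1.
Unit clause (p2) forces p2 = 1.
Every clause is now satisfied; p3 is unconstrained.
A satisfying assignment: p1=1,  p2=1,  p3=1,  p4=1,  p5=1,  p6=1,  p7=1.

Satisfiable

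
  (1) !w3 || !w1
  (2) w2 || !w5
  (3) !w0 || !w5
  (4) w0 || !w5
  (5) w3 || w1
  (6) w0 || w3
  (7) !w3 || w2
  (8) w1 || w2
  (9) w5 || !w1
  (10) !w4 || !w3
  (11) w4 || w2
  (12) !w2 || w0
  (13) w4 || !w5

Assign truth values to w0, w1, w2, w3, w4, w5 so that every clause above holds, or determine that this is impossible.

w0: true; w1: false; w2: true; w3: true; w4: false; w5: false

Case w3 = true:
From the singleton clause (!w1), w1 = false.
From the singleton clause (w2), w2 = true.
From the singleton clause (!w4), w4 = false.
From the singleton clause (w0), w0 = true.
From the singleton clause (!w5), w5 = false.
Every clause now holds.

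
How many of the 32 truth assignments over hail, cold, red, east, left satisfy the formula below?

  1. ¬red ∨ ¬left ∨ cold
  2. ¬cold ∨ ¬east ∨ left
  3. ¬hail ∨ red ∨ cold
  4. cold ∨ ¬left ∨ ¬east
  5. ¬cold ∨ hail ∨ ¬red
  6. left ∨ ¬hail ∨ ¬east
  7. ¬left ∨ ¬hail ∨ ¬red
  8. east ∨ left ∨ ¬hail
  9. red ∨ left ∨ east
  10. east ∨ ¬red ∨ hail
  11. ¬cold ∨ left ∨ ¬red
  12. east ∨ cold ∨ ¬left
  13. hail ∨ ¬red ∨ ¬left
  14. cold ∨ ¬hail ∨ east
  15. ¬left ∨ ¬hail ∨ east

There are 2^5 = 32 truth assignments over (hail, cold, red, east, left).
Split on left. With left = True, the clauses containing left are satisfied and ¬left drops from the rest; 3 of the 2^4 = 16 assignments to the other variables satisfy what remains.
With left = False, by the same count on the reduced clause set, 2 assignments work.
Total: 3 + 2 = 5.

5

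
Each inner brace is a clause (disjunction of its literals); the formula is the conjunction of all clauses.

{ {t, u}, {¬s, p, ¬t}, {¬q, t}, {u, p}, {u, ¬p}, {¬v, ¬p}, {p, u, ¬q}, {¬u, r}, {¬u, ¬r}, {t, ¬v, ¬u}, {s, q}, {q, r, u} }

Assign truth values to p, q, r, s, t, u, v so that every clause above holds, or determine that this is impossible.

UNSATISFIABLE

Suppose t = True.
Suppose s = False.
Unit clause (q) forces q = True.
Suppose u = True.
Unit clause (r) forces r = True.
Now (¬r) is unsatisfied and unit — conflict.
Backtrack on u: now try u = False.
Unit clause (p) forces p = True.
Now (¬p) is unsatisfied and unit — conflict.
Either choice for u ends in contradiction.
Backtrack on s: now try s = True.
Unit clause (p) forces p = True.
Unit clause (u) forces u = True.
Unit clause (¬v) forces v = False.
Unit clause (r) forces r = True.
Now (¬r) is unsatisfied and unit — conflict.
Either choice for s ends in contradiction.
Backtrack on t: now try t = False.
Unit clause (u) forces u = True.
Unit clause (¬q) forces q = False.
Unit clause (r) forces r = True.
Now (¬r) is unsatisfied and unit — conflict.
Either choice for t ends in contradiction.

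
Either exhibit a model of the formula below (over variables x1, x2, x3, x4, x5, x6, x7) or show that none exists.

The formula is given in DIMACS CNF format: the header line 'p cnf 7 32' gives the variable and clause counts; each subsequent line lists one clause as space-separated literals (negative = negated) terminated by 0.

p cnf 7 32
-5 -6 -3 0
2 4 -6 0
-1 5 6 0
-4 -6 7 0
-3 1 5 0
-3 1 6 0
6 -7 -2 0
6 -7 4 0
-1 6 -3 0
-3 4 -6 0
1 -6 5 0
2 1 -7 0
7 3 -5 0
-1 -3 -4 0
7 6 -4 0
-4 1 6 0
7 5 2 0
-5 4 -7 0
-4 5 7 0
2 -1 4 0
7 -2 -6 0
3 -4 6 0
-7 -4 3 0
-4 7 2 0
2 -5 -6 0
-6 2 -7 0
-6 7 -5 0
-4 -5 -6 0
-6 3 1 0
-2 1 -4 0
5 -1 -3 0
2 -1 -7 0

x1=True,  x2=True,  x3=False,  x4=False,  x5=False,  x6=True,  x7=True

Case x5 = False:
Case x1 = True:
Unit clause (x6) forces x6 = True.
Unit clause (¬x3) forces x3 = False.
Case x2 = True:
Unit clause (x7) forces x7 = True.
Unit clause (¬x4) forces x4 = False.
All clauses are satisfied.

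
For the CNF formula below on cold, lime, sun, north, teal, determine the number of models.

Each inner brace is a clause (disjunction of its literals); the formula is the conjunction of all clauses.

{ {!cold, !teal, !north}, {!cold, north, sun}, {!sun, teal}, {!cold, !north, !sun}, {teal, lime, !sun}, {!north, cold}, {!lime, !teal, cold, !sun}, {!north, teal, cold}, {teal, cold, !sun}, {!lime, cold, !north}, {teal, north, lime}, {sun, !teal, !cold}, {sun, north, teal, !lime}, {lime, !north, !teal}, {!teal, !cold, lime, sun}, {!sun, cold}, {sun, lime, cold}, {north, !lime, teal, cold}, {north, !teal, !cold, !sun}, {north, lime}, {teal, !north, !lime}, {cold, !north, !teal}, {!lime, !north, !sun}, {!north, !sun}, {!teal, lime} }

There are 2^5 = 32 truth assignments over (cold, lime, sun, north, teal).
Split on north. With north = true, the clauses containing north are satisfied and !north drops from the rest; 1 of the 2^4 = 16 assignments to the other variables satisfy what remains.
With north = false, by the same count on the reduced clause set, 1 assignment works.
Total: 1 + 1 = 2.

2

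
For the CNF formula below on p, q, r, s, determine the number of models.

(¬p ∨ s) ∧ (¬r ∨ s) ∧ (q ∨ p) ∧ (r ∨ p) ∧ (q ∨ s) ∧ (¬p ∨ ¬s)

There are 2^4 = 16 truth assignments over (p, q, r, s).
Split on r. With r = True, the clauses containing r are satisfied and ¬r drops from the rest; 1 of the 2^3 = 8 assignments to the other variables satisfy what remains.
With r = False, by the same count on the reduced clause set, 0 assignments work.
(One model: p=F, q=T, r=T, s=T.)
Total: 1 + 0 = 1.

1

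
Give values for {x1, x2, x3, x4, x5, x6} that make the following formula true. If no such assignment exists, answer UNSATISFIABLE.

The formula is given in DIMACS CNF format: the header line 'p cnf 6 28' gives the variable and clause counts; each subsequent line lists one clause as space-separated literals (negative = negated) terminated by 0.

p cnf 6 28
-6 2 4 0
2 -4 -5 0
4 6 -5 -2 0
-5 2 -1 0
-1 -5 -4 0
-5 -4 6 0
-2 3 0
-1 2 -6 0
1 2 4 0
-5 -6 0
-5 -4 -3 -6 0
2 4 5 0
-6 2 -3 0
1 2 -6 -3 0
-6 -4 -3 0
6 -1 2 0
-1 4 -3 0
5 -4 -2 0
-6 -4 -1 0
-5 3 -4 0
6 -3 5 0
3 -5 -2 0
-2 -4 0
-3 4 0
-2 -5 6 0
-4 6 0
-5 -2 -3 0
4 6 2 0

Branch on x2: set x2 = False.
Branch on x6: set x6 = True.
Unit clause (x4) forces x4 = True.
Unit clause (¬x5) forces x5 = False.
Unit clause (¬x1) forces x1 = False.
Unit clause (¬x3) forces x3 = False.
All clauses are satisfied.

x1 ↦ False,  x2 ↦ False,  x3 ↦ False,  x4 ↦ True,  x5 ↦ False,  x6 ↦ True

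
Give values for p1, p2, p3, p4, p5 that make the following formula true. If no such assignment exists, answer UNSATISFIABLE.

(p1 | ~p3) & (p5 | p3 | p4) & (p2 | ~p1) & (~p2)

The clause (~p2) is unit, so p2 = 0.
The clause (~p1) is unit, so p1 = 0.
The clause (~p3) is unit, so p3 = 0.
Suppose p5 = 1.
No clause remains; p4 is free.

p1 ↦ 0, p2 ↦ 0, p3 ↦ 0, p4 ↦ 0, p5 ↦ 1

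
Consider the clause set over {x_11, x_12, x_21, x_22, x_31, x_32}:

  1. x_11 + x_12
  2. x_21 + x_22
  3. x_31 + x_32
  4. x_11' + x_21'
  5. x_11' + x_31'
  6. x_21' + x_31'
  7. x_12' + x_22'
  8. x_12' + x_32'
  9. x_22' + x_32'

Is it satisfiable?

Case x_11 = 1:
(x_21') alone gives x_21 = 0.
(x_22) alone gives x_22 = 1.
(x_31') alone gives x_31 = 0.
(x_32) alone gives x_32 = 1.
That conflicts with the unit clause (x_32').
Backtrack on x_11: now try x_11 = 0.
(x_12) alone gives x_12 = 1.
(x_22') alone gives x_22 = 0.
(x_21) alone gives x_21 = 1.
(x_31') alone gives x_31 = 0.
(x_32) alone gives x_32 = 1.
That conflicts with the unit clause (x_32').
Both values of x_11 lead to a conflict.
No assignment satisfies every clause.

No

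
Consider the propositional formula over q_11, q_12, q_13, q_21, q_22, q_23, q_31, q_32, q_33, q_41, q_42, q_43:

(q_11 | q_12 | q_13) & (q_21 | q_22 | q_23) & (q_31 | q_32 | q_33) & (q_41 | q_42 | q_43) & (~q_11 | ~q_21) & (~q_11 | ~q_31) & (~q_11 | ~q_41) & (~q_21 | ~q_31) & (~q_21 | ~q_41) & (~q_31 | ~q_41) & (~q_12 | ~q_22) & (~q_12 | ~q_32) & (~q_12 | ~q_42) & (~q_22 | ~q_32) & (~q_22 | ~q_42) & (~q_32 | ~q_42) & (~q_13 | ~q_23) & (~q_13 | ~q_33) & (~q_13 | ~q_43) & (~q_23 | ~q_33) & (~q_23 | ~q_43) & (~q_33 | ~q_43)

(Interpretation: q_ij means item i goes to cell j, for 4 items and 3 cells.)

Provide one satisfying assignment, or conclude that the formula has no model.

Suppose q_11 = 0.
Suppose q_12 = 1.
Unit clause (~q_22) forces q_22 = 0.
Unit clause (~q_32) forces q_32 = 0.
Unit clause (~q_42) forces q_42 = 0.
Suppose q_21 = 1.
Unit clause (~q_31) forces q_31 = 0.
Unit clause (q_33) forces q_33 = 1.
Unit clause (~q_41) forces q_41 = 0.
Unit clause (q_43) forces q_43 = 1.
But (~q_43) is also a unit clause — contradiction.
Backtrack on q_21: now try q_21 = 0.
Unit clause (q_23) forces q_23 = 1.
Unit clause (~q_13) forces q_13 = 0.
Unit clause (~q_33) forces q_33 = 0.
Unit clause (q_31) forces q_31 = 1.
Unit clause (~q_41) forces q_41 = 0.
Unit clause (q_43) forces q_43 = 1.
But (~q_43) is also a unit clause — contradiction.
Both values of q_21 lead to a conflict.
Backtrack on q_12: now try q_12 = 0.
Unit clause (q_13) forces q_13 = 1.
Unit clause (~q_23) forces q_23 = 0.
Unit clause (~q_33) forces q_33 = 0.
Unit clause (~q_43) forces q_43 = 0.
Suppose q_21 = 1.
Unit clause (~q_31) forces q_31 = 0.
Unit clause (q_32) forces q_32 = 1.
Unit clause (~q_41) forces q_41 = 0.
Unit clause (q_42) forces q_42 = 1.
But (~q_42) is also a unit clause — contradiction.
Backtrack on q_21: now try q_21 = 0.
Unit clause (q_22) forces q_22 = 1.
Unit clause (~q_32) forces q_32 = 0.
Unit clause (q_31) forces q_31 = 1.
Unit clause (~q_41) forces q_41 = 0.
Unit clause (q_42) forces q_42 = 1.
But (~q_42) is also a unit clause — contradiction.
Both values of q_21 lead to a conflict.
Both values of q_12 lead to a conflict.
Backtrack on q_11: now try q_11 = 1.
Unit clause (~q_21) forces q_21 = 0.
Unit clause (~q_31) forces q_31 = 0.
Unit clause (~q_41) forces q_41 = 0.
Suppose q_22 = 1.
Unit clause (~q_12) forces q_12 = 0.
Unit clause (~q_32) forces q_32 = 0.
Unit clause (q_33) forces q_33 = 1.
Unit clause (~q_42) forces q_42 = 0.
Unit clause (q_43) forces q_43 = 1.
But (~q_43) is also a unit clause — contradiction.
Backtrack on q_22: now try q_22 = 0.
Unit clause (q_23) forces q_23 = 1.
Unit clause (~q_13) forces q_13 = 0.
Unit clause (~q_33) forces q_33 = 0.
Unit clause (q_32) forces q_32 = 1.
Unit clause (~q_12) forces q_12 = 0.
Unit clause (~q_42) forces q_42 = 0.
Unit clause (q_43) forces q_43 = 1.
But (~q_43) is also a unit clause — contradiction.
Both values of q_22 lead to a conflict.
Both values of q_11 lead to a conflict.

UNSATISFIABLE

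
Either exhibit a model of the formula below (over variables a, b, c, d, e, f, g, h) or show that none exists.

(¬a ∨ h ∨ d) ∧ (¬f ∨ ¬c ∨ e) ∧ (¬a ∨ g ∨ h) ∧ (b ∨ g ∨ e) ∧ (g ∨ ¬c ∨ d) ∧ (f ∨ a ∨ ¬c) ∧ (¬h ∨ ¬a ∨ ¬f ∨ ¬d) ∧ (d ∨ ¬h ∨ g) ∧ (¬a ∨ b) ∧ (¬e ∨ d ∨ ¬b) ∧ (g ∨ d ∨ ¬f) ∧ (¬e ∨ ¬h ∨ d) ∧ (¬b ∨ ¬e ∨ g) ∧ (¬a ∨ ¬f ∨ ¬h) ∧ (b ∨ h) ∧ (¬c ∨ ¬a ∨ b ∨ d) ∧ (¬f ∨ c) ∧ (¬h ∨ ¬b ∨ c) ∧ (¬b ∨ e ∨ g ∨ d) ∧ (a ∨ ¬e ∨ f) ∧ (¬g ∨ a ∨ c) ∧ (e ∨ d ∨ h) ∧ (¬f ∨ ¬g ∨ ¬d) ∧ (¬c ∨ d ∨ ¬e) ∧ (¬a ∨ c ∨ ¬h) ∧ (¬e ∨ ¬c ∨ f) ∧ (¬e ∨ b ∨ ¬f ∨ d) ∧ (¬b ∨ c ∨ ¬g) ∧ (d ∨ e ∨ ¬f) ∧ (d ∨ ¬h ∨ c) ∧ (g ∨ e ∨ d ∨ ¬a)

Suppose a = True.
From the singleton clause (b), b = True.
Suppose h = True.
From the singleton clause (¬f), f = False.
From the singleton clause (c), c = True.
From the singleton clause (¬e), e = False.
Suppose g = False.
From the singleton clause (d), d = True.
Every clause now holds.

a=True, b=True, c=True, d=True, e=False, f=False, g=False, h=True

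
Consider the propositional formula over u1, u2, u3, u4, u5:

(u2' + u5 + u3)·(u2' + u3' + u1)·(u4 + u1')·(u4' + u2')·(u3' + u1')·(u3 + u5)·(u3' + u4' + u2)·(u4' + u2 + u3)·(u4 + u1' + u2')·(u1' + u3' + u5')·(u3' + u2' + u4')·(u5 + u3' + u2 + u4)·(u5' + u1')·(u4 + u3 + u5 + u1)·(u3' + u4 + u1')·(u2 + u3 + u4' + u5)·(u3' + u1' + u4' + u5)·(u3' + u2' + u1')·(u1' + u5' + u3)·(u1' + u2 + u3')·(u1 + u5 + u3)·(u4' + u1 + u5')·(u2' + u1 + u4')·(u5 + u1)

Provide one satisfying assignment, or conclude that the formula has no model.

u1: 0; u2: 0; u3: 0; u4: 0; u5: 1

Case u4 = 0:
The clause (u1') is unit, so u1 = 0.
The clause (u5) is unit, so u5 = 1.
Case u2 = 0:
No clause remains; u3 is free.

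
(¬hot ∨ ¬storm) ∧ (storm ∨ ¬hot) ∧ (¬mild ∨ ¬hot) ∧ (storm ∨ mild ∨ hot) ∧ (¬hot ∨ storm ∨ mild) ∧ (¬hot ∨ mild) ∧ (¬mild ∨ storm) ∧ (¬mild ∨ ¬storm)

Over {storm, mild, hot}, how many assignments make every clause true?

1

There are 2^3 = 8 truth assignments over (storm, mild, hot).
Check each against the 8 clauses (columns in the order storm, mild, hot):
  F F F  ✗ fails (storm ∨ mild ∨ hot)
  F F T  ✗ fails (storm ∨ ¬hot)
  F T F  ✗ fails (¬mild ∨ storm)
  F T T  ✗ fails (storm ∨ ¬hot)
  T F F  ✓ satisfies all
  T F T  ✗ fails (¬hot ∨ ¬storm)
  T T F  ✗ fails (¬mild ∨ ¬storm)
  T T T  ✗ fails (¬hot ∨ ¬storm)
1 of the 8 rows is a model.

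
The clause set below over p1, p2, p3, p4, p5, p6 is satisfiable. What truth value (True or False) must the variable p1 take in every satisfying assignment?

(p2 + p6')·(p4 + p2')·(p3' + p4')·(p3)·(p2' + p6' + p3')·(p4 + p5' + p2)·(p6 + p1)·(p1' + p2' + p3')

True

Suppose p1 = 0.
The clause (p3) is unit, so p3 = 1.
The clause (p4') is unit, so p4 = 0.
The clause (p2') is unit, so p2 = 0.
The clause (p6') is unit, so p6 = 0.
That conflicts with the unit clause (p6).
So every satisfying assignment has p1 = True.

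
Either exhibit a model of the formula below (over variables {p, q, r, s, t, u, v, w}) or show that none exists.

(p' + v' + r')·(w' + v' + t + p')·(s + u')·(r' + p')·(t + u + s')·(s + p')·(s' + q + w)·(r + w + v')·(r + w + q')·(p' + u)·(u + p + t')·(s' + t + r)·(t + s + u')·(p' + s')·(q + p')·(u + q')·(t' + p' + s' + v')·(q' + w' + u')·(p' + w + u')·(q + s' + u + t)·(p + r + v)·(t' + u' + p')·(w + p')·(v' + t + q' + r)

Try s = 1.
The clause (p') is unit, so p = 0.
Try t = 1.
The clause (u) is unit, so u = 1.
Try q = 1.
The clause (w') is unit, so w = 0.
The clause (r) is unit, so r = 1.
Every clause is now satisfied; v is unconstrained.

p: 0, q: 1, r: 1, s: 1, t: 1, u: 1, v: 1, w: 0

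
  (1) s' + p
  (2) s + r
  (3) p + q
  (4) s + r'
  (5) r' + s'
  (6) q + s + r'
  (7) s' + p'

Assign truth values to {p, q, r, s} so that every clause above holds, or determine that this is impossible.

Suppose s = 0.
Unit clause (r) forces r = 1.
Now (r') is unsatisfied and unit — conflict.
Undo s and try s = 1.
Unit clause (p) forces p = 1.
Now (p') is unsatisfied and unit — conflict.
Both values of s lead to a conflict.

UNSATISFIABLE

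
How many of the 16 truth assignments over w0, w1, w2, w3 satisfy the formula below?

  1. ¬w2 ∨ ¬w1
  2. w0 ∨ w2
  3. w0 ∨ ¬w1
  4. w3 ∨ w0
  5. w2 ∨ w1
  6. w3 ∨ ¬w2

4

There are 2^4 = 16 truth assignments over (w0, w1, w2, w3).
Check each against the 6 clauses (columns in the order w0, w1, w2, w3):
  F F F F  ✗ fails (w0 ∨ w2)
  F F F T  ✗ fails (w0 ∨ w2)
  F F T F  ✗ fails (w3 ∨ w0)
  F F T T  ✓ satisfies all
  F T F F  ✗ fails (w0 ∨ w2)
  F T F T  ✗ fails (w0 ∨ w2)
  F T T F  ✗ fails (¬w2 ∨ ¬w1)
  F T T T  ✗ fails (¬w2 ∨ ¬w1)
  T F F F  ✗ fails (w2 ∨ w1)
  T F F T  ✗ fails (w2 ∨ w1)
  T F T F  ✗ fails (w3 ∨ ¬w2)
  T F T T  ✓ satisfies all
  T T F F  ✓ satisfies all
  T T F T  ✓ satisfies all
  T T T F  ✗ fails (¬w2 ∨ ¬w1)
  T T T T  ✗ fails (¬w2 ∨ ¬w1)
4 of the 16 rows are models.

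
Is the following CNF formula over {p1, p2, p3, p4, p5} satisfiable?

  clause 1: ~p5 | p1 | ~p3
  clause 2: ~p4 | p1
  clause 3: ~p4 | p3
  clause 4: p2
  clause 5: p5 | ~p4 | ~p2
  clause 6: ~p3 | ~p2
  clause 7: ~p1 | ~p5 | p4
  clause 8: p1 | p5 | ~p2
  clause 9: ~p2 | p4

(p2) alone gives p2 = 1.
(~p3) alone gives p3 = 0.
(~p4) alone gives p4 = 0.
Now (p4) is unsatisfied and unit — conflict.
No assignment satisfies every clause.

No, unsatisfiable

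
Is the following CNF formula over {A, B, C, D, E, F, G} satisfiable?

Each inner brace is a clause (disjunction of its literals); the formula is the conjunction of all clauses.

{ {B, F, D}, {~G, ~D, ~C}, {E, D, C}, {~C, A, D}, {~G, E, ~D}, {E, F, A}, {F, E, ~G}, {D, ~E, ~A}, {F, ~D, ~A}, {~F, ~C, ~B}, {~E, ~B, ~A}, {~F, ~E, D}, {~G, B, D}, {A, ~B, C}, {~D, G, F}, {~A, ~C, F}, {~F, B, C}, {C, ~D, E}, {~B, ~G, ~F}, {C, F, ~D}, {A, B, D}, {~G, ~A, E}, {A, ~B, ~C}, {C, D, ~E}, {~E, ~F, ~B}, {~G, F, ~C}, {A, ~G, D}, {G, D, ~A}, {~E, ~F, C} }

Satisfiable

Try B = 0.
Try F = 1.
From the singleton clause (C), C = 1.
Try G = 0.
Try A = 0.
From the singleton clause (D), D = 1.
No clause remains; E is free.
A satisfying assignment: A: 0, B: 0, C: 1, D: 1, E: 1, F: 1, G: 0.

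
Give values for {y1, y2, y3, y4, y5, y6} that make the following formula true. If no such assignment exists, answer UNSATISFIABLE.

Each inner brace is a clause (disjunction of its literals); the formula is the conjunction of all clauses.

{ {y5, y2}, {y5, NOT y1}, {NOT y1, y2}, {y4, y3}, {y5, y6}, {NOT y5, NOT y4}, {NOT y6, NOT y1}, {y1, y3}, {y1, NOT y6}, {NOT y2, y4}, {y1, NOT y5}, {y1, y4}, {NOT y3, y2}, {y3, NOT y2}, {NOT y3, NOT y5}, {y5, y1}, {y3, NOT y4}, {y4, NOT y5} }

UNSATISFIABLE

Case y5 = true:
(NOT y4) alone gives y4 = false.
But (y4) is also a unit clause — contradiction.
Backtrack on y5: now try y5 = false.
(y2) alone gives y2 = true.
(NOT y1) alone gives y1 = false.
But (y1) is also a unit clause — contradiction.
Both values of y5 lead to a conflict.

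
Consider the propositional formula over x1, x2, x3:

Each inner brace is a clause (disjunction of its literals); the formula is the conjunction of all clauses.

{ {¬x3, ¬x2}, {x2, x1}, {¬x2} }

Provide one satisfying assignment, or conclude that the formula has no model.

x1 ↦ True,  x2 ↦ False,  x3 ↦ True

(¬x2) alone gives x2 = False.
(x1) alone gives x1 = True.
Every clause is now satisfied; x3 is unconstrained.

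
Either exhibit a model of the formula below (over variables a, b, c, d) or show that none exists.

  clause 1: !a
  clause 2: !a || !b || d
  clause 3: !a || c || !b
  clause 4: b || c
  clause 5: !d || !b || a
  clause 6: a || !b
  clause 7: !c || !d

Unit clause (!a) forces a = false.
Unit clause (!b) forces b = false.
Unit clause (c) forces c = true.
Unit clause (!d) forces d = false.
Every clause now holds.

a: false, b: false, c: true, d: false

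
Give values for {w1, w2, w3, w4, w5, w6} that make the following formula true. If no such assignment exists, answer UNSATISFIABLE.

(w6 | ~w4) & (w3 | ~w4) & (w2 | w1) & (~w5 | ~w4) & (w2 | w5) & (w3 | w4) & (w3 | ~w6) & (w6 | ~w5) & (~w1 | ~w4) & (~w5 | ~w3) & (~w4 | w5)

w1 ↦ 1; w2 ↦ 1; w3 ↦ 1; w4 ↦ 0; w5 ↦ 0; w6 ↦ 0

Branch on w6: set w6 = 0.
From the singleton clause (~w4), w4 = 0.
From the singleton clause (w3), w3 = 1.
From the singleton clause (~w5), w5 = 0.
From the singleton clause (w2), w2 = 1.
All clauses hold; w1 can take either value.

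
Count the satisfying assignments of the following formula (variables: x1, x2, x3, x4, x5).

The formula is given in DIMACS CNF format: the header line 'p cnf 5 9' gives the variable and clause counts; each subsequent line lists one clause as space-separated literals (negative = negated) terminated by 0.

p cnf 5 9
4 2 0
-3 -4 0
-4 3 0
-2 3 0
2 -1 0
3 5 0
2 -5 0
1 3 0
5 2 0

There are 2^5 = 32 truth assignments over (x1, x2, x3, x4, x5).
Split on x2. With x2 = True, the clauses containing x2 are satisfied and ¬x2 drops from the rest; 4 of the 2^4 = 16 assignments to the other variables satisfy what remains.
With x2 = False, by the same count on the reduced clause set, 0 assignments work.
(One model: x1=F, x2=T, x3=T, x4=F, x5=F.)
Total: 4 + 0 = 4.

4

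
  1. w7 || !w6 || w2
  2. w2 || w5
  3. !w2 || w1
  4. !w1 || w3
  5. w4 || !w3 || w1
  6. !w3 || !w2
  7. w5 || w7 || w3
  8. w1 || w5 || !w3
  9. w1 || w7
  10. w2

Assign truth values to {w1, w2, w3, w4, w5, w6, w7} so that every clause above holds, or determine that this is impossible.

UNSATISFIABLE

Unit clause (w2) forces w2 = true.
Unit clause (w1) forces w1 = true.
Unit clause (w3) forces w3 = true.
Now (!w3) is unsatisfied and unit — conflict.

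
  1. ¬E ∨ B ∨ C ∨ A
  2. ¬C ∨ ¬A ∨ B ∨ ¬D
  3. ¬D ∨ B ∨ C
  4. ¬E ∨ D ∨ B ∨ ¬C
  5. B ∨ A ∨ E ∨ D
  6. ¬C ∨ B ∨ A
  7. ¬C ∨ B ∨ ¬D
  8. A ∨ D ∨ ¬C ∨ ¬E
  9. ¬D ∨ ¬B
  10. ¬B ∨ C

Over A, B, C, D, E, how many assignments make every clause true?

There are 2^5 = 32 truth assignments over (A, B, C, D, E).
Split on E. With E = True, the clauses containing E are satisfied and ¬E drops from the rest; 2 of the 2^4 = 16 assignments to the other variables satisfy what remains.
With E = False, by the same count on the reduced clause set, 4 assignments work.
(One model: A=F, B=T, C=T, D=F, E=F.)
Total: 2 + 4 = 6.

6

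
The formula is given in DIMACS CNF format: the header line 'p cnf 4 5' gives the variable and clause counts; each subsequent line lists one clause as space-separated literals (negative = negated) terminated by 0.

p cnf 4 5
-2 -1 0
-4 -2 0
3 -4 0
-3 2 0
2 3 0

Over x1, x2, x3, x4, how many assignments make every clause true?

2

There are 2^4 = 16 truth assignments over (x1, x2, x3, x4).
Check each against the 5 clauses (columns in the order x1, x2, x3, x4):
  F F F F  ✗ fails (x2 ∨ x3)
  F F F T  ✗ fails (x3 ∨ ¬x4)
  F F T F  ✗ fails (¬x3 ∨ x2)
  F F T T  ✗ fails (¬x3 ∨ x2)
  F T F F  ✓ satisfies all
  F T F T  ✗ fails (¬x4 ∨ ¬x2)
  F T T F  ✓ satisfies all
  F T T T  ✗ fails (¬x4 ∨ ¬x2)
  T F F F  ✗ fails (x2 ∨ x3)
  T F F T  ✗ fails (x3 ∨ ¬x4)
  T F T F  ✗ fails (¬x3 ∨ x2)
  T F T T  ✗ fails (¬x3 ∨ x2)
  T T F F  ✗ fails (¬x2 ∨ ¬x1)
  T T F T  ✗ fails (¬x2 ∨ ¬x1)
  T T T F  ✗ fails (¬x2 ∨ ¬x1)
  T T T T  ✗ fails (¬x2 ∨ ¬x1)
2 of the 16 rows are models.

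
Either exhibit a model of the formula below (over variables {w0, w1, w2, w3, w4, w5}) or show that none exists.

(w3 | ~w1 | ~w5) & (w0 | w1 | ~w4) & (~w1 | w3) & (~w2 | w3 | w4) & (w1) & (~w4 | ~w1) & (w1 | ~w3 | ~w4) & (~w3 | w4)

UNSATISFIABLE

Unit clause (w1) forces w1 = 1.
Unit clause (w3) forces w3 = 1.
Unit clause (~w4) forces w4 = 0.
That conflicts with the unit clause (w4).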